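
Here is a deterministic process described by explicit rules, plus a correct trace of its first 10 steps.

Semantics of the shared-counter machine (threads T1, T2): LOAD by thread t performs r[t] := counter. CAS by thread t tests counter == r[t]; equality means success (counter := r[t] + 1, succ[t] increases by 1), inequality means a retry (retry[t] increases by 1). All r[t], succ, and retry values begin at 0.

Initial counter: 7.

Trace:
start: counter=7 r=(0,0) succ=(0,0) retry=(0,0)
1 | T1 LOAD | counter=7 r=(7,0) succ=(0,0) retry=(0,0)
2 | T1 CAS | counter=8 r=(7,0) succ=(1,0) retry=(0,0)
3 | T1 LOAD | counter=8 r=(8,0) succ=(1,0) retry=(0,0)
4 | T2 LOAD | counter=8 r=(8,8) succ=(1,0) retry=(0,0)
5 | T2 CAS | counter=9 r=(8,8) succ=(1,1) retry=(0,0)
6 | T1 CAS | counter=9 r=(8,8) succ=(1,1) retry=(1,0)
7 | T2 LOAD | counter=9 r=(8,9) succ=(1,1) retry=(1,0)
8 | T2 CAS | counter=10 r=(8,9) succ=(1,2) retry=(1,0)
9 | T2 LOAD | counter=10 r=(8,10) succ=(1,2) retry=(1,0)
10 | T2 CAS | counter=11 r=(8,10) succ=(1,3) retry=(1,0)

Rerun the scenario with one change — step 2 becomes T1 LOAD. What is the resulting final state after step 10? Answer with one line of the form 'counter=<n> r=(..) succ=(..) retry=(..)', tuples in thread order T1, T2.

(re-executing from step 2 with the substitution; state before step 2: counter=7 r=(7,0) succ=(0,0) retry=(0,0))
2 | T1 LOAD | counter=7 r=(7,0) succ=(0,0) retry=(0,0)
3 | T1 LOAD | counter=7 r=(7,0) succ=(0,0) retry=(0,0)
4 | T2 LOAD | counter=7 r=(7,7) succ=(0,0) retry=(0,0)
5 | T2 CAS | counter=8 r=(7,7) succ=(0,1) retry=(0,0)
6 | T1 CAS | counter=8 r=(7,7) succ=(0,1) retry=(1,0)
7 | T2 LOAD | counter=8 r=(7,8) succ=(0,1) retry=(1,0)
8 | T2 CAS | counter=9 r=(7,8) succ=(0,2) retry=(1,0)
9 | T2 LOAD | counter=9 r=(7,9) succ=(0,2) retry=(1,0)
10 | T2 CAS | counter=10 r=(7,9) succ=(0,3) retry=(1,0)

counter=10 r=(7,9) succ=(0,3) retry=(1,0)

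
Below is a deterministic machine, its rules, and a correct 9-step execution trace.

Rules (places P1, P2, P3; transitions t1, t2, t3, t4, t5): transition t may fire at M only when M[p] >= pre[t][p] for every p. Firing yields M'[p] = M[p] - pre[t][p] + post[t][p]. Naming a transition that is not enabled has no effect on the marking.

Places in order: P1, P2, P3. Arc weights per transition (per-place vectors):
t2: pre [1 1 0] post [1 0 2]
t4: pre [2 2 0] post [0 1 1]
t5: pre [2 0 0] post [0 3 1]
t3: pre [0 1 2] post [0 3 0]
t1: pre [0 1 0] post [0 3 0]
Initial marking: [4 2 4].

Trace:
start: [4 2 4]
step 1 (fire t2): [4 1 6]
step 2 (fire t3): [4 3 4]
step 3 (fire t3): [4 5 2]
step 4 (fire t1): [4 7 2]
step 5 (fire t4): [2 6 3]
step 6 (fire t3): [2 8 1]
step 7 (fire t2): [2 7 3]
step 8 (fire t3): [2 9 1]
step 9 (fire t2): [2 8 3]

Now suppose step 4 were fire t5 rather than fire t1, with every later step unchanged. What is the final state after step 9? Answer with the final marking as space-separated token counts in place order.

(re-executing from step 4 with the substitution; state before step 4: [4 5 2])
step 4 (fire t5): [2 8 3]
step 5 (fire t4): [0 7 4]
step 6 (fire t3): [0 9 2]
step 7 (fire t2): [0 9 2]
step 8 (fire t3): [0 11 0]
step 9 (fire t2): [0 11 0]

0 11 0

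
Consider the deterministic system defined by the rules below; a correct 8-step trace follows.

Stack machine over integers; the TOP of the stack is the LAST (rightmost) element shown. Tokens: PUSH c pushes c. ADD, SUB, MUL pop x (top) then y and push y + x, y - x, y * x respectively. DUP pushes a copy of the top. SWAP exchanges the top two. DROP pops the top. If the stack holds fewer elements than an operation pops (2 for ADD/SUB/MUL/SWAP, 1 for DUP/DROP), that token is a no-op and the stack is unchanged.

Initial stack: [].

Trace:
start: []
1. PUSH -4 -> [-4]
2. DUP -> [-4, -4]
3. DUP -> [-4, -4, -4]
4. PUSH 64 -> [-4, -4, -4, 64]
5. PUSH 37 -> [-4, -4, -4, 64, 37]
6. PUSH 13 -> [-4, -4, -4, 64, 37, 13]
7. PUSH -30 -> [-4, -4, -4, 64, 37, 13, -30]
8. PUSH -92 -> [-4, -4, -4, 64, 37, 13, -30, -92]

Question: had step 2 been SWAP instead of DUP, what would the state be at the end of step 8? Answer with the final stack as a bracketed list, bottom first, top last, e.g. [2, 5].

(re-executing from step 2 with the substitution; state before step 2: [-4])
2. SWAP -> [-4]
3. DUP -> [-4, -4]
4. PUSH 64 -> [-4, -4, 64]
5. PUSH 37 -> [-4, -4, 64, 37]
6. PUSH 13 -> [-4, -4, 64, 37, 13]
7. PUSH -30 -> [-4, -4, 64, 37, 13, -30]
8. PUSH -92 -> [-4, -4, 64, 37, 13, -30, -92]

[-4, -4, 64, 37, 13, -30, -92]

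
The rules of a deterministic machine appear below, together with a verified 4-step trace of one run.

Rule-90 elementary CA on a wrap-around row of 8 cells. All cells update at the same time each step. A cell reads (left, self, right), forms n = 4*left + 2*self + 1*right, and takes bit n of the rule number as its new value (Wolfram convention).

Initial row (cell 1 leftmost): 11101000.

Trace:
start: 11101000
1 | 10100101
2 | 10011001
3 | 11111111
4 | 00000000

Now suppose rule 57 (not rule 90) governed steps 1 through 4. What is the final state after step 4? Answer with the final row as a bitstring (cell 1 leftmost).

01010101

(re-executing steps 1..4 under rule 57; state before step 1: 11101000)
1 | 10010110
2 | 01001101
3 | 10101010
4 | 01010101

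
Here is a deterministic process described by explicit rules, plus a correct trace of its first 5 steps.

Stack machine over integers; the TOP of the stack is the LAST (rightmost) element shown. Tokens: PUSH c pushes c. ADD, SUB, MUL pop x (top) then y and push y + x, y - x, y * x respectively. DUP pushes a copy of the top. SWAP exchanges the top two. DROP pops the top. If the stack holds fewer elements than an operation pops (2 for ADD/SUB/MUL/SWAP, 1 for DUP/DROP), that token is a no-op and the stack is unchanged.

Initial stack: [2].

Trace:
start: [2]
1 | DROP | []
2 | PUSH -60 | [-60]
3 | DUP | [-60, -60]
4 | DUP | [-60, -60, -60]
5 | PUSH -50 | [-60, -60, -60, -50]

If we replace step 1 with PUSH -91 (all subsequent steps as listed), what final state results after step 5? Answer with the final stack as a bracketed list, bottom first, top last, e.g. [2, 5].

(re-executing from step 1 with the substitution; state before step 1: [2])
1 | PUSH -91 | [2, -91]
2 | PUSH -60 | [2, -91, -60]
3 | DUP | [2, -91, -60, -60]
4 | DUP | [2, -91, -60, -60, -60]
5 | PUSH -50 | [2, -91, -60, -60, -60, -50]

[2, -91, -60, -60, -60, -50]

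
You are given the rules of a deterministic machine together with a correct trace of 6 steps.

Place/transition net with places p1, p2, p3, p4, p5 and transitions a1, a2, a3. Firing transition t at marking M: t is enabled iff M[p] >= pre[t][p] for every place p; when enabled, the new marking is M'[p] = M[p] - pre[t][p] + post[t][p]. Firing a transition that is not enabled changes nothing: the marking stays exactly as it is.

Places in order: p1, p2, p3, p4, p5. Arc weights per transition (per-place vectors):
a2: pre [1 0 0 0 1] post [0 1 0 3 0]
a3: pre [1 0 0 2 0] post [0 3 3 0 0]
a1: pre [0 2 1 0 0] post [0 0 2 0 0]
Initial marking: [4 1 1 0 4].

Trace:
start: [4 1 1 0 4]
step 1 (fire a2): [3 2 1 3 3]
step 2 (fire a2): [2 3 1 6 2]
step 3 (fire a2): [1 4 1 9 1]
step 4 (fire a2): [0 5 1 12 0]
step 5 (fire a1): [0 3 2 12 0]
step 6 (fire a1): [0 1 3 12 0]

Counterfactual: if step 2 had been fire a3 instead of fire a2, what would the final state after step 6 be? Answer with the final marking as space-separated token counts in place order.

0 3 6 7 1

(re-executing from step 2 with the substitution; state before step 2: [3 2 1 3 3])
step 2 (fire a3): [2 5 4 1 3]
step 3 (fire a2): [1 6 4 4 2]
step 4 (fire a2): [0 7 4 7 1]
step 5 (fire a1): [0 5 5 7 1]
step 6 (fire a1): [0 3 6 7 1]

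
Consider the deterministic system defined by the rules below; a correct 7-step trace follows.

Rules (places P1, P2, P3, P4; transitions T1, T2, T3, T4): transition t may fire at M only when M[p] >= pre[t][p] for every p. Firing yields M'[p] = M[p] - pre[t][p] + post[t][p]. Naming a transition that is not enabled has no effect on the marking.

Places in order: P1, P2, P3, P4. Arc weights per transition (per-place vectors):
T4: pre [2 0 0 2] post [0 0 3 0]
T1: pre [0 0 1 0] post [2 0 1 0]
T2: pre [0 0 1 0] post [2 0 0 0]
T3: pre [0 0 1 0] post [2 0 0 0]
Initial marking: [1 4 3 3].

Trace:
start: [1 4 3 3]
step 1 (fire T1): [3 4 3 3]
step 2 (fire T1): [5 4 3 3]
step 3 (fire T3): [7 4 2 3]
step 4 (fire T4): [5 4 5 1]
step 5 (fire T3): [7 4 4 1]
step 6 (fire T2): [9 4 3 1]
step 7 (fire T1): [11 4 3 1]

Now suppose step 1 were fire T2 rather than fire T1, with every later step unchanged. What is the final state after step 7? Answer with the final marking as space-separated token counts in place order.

11 4 2 1

(re-executing from step 1 with the substitution; state before step 1: [1 4 3 3])
step 1 (fire T2): [3 4 2 3]
step 2 (fire T1): [5 4 2 3]
step 3 (fire T3): [7 4 1 3]
step 4 (fire T4): [5 4 4 1]
step 5 (fire T3): [7 4 3 1]
step 6 (fire T2): [9 4 2 1]
step 7 (fire T1): [11 4 2 1]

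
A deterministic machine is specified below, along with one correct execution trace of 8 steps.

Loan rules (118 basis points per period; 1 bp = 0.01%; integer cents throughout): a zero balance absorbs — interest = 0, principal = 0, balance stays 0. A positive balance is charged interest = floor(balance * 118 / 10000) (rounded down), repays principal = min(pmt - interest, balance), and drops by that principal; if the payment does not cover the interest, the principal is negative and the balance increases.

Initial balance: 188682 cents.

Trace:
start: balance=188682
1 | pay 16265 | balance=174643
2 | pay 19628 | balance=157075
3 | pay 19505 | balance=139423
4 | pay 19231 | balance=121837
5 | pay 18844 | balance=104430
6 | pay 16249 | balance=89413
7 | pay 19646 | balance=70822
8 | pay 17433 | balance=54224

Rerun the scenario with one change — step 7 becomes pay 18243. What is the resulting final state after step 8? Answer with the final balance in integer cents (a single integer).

(re-executing from step 7 with the substitution; state before step 7: balance=89413)
7 | pay 18243 | balance=72225
8 | pay 17433 | balance=55644

55644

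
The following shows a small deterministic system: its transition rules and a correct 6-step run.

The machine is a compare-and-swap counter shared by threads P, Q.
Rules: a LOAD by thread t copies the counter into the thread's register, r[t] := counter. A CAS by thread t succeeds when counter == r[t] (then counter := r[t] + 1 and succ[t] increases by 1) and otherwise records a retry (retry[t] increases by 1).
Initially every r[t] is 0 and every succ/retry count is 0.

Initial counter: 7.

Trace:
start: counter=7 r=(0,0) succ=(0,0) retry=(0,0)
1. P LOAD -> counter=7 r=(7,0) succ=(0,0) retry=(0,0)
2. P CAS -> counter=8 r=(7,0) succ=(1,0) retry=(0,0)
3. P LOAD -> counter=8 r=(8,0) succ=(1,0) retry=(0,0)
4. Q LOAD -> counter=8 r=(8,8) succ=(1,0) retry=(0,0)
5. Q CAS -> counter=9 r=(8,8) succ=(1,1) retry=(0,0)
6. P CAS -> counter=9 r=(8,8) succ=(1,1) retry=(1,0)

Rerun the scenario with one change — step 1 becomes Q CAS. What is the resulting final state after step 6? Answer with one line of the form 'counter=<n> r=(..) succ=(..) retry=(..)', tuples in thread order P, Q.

(re-executing from step 1 with the substitution; state before step 1: counter=7 r=(0,0) succ=(0,0) retry=(0,0))
1. Q CAS -> counter=7 r=(0,0) succ=(0,0) retry=(0,1)
2. P CAS -> counter=7 r=(0,0) succ=(0,0) retry=(1,1)
3. P LOAD -> counter=7 r=(7,0) succ=(0,0) retry=(1,1)
4. Q LOAD -> counter=7 r=(7,7) succ=(0,0) retry=(1,1)
5. Q CAS -> counter=8 r=(7,7) succ=(0,1) retry=(1,1)
6. P CAS -> counter=8 r=(7,7) succ=(0,1) retry=(2,1)

counter=8 r=(7,7) succ=(0,1) retry=(2,1)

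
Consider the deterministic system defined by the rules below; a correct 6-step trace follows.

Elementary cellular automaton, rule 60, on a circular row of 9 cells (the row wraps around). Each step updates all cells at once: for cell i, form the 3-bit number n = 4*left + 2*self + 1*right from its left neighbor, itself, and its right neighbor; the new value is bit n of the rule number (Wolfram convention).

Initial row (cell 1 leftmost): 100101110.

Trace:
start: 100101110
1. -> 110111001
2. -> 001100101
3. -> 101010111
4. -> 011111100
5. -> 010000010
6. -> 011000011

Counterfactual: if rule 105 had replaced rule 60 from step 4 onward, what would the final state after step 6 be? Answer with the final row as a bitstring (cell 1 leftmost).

101110100

(re-executing steps 4..6 under rule 105; state before step 4: 101010111)
4. -> 110101100
5. -> 111011100
6. -> 101110100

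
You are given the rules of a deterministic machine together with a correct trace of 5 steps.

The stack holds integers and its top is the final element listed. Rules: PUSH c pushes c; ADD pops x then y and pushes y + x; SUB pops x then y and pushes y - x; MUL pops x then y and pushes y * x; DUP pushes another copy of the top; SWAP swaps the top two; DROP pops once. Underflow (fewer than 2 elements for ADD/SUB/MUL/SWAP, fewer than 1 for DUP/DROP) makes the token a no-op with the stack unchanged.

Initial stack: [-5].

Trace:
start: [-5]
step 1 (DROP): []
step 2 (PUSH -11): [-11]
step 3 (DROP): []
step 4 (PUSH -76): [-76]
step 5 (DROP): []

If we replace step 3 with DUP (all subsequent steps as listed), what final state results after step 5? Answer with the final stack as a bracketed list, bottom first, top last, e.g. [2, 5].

(re-executing from step 3 with the substitution; state before step 3: [-11])
step 3 (DUP): [-11, -11]
step 4 (PUSH -76): [-11, -11, -76]
step 5 (DROP): [-11, -11]

[-11, -11]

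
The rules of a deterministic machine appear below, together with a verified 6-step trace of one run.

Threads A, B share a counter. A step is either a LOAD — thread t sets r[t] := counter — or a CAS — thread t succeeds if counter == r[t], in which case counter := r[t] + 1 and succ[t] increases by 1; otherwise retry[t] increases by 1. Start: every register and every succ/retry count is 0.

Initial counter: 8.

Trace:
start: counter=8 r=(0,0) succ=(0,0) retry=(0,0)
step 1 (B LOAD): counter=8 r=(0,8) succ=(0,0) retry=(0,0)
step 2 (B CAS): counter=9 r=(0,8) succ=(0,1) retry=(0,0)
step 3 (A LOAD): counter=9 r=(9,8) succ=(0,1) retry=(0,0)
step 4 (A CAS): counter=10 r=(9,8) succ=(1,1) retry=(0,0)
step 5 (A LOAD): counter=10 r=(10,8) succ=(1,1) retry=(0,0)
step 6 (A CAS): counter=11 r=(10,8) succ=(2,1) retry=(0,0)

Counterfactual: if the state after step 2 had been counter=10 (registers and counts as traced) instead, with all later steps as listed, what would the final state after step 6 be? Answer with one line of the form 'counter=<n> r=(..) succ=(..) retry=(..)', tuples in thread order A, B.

state after step 2 := counter=10 r=(0,8) succ=(0,1) retry=(0,0)
step 3 (A LOAD): counter=10 r=(10,8) succ=(0,1) retry=(0,0)
step 4 (A CAS): counter=11 r=(10,8) succ=(1,1) retry=(0,0)
step 5 (A LOAD): counter=11 r=(11,8) succ=(1,1) retry=(0,0)
step 6 (A CAS): counter=12 r=(11,8) succ=(2,1) retry=(0,0)

counter=12 r=(11,8) succ=(2,1) retry=(0,0)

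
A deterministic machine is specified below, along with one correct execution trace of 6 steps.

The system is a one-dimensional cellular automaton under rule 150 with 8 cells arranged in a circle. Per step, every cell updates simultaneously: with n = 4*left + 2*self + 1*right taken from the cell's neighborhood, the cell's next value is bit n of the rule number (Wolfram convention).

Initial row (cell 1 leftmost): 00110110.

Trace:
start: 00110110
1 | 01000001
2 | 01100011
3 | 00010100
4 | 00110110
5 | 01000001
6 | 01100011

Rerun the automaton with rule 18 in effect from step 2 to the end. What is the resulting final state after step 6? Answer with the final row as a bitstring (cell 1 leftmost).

(re-executing steps 2..6 under rule 18; state before step 2: 01000001)
2 | 00100010
3 | 01010101
4 | 00000000
5 | 00000000
6 | 00000000

00000000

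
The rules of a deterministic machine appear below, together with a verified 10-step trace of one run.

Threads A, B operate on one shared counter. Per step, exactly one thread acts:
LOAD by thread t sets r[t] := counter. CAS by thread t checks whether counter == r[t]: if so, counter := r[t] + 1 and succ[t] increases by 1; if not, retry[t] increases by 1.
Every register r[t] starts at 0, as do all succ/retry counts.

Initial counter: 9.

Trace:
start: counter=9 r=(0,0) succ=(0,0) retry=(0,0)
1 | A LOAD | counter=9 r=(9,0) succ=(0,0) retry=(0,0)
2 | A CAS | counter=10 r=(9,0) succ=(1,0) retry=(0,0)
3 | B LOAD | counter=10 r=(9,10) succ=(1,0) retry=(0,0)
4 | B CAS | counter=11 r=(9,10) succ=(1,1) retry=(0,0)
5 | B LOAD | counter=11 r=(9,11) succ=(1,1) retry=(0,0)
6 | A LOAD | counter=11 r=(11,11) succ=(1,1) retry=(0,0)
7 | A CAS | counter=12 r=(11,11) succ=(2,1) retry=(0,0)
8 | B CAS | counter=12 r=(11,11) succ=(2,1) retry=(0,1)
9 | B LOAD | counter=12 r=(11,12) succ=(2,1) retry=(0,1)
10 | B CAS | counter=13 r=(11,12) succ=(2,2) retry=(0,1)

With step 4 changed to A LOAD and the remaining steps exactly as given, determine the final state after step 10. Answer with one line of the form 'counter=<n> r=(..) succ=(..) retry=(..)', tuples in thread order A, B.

(re-executing from step 4 with the substitution; state before step 4: counter=10 r=(9,10) succ=(1,0) retry=(0,0))
4 | A LOAD | counter=10 r=(10,10) succ=(1,0) retry=(0,0)
5 | B LOAD | counter=10 r=(10,10) succ=(1,0) retry=(0,0)
6 | A LOAD | counter=10 r=(10,10) succ=(1,0) retry=(0,0)
7 | A CAS | counter=11 r=(10,10) succ=(2,0) retry=(0,0)
8 | B CAS | counter=11 r=(10,10) succ=(2,0) retry=(0,1)
9 | B LOAD | counter=11 r=(10,11) succ=(2,0) retry=(0,1)
10 | B CAS | counter=12 r=(10,11) succ=(2,1) retry=(0,1)

counter=12 r=(10,11) succ=(2,1) retry=(0,1)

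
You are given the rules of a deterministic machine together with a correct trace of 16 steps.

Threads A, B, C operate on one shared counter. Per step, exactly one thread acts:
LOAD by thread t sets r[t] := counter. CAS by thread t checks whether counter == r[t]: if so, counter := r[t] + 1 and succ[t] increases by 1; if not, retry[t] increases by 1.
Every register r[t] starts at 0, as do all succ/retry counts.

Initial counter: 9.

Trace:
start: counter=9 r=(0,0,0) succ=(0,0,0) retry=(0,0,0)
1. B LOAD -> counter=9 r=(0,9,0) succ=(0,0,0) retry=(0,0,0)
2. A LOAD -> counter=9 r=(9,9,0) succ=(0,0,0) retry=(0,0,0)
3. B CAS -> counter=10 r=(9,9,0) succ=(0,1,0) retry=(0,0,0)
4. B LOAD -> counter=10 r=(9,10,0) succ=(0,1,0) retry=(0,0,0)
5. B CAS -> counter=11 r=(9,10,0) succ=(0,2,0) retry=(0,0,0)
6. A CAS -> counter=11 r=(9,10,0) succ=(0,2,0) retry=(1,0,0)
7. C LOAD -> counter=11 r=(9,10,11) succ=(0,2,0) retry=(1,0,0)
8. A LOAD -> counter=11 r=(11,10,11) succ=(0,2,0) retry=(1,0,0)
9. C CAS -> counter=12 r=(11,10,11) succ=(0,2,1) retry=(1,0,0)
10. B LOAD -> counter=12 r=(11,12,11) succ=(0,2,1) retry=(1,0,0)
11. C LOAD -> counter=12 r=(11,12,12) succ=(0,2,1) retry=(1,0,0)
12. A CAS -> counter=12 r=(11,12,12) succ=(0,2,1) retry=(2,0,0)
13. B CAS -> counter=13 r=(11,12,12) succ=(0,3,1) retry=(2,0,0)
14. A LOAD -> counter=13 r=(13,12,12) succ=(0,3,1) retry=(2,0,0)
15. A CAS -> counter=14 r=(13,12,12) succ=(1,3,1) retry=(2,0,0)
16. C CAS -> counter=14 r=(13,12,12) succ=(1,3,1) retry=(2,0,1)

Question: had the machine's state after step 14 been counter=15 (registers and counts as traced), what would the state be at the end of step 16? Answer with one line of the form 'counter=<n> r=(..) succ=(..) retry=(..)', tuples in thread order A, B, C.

state after step 14 := counter=15 r=(13,12,12) succ=(0,3,1) retry=(2,0,0)
15. A CAS -> counter=15 r=(13,12,12) succ=(0,3,1) retry=(3,0,0)
16. C CAS -> counter=15 r=(13,12,12) succ=(0,3,1) retry=(3,0,1)

counter=15 r=(13,12,12) succ=(0,3,1) retry=(3,0,1)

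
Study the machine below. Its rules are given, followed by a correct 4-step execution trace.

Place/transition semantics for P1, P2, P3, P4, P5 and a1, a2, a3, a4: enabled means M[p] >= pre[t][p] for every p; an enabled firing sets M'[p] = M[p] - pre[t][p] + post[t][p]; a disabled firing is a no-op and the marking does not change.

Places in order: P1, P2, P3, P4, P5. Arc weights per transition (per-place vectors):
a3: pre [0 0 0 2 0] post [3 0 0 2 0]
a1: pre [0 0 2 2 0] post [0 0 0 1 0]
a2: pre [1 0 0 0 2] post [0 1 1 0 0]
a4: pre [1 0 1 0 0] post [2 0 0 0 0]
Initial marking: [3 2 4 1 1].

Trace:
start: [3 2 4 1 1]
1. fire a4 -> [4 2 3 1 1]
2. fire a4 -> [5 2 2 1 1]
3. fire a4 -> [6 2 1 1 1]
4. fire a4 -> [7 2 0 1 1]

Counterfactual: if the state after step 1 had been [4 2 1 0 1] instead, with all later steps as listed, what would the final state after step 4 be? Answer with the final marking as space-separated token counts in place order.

state after step 1 := [4 2 1 0 1]
2. fire a4 -> [5 2 0 0 1]
3. fire a4 -> [5 2 0 0 1]
4. fire a4 -> [5 2 0 0 1]

5 2 0 0 1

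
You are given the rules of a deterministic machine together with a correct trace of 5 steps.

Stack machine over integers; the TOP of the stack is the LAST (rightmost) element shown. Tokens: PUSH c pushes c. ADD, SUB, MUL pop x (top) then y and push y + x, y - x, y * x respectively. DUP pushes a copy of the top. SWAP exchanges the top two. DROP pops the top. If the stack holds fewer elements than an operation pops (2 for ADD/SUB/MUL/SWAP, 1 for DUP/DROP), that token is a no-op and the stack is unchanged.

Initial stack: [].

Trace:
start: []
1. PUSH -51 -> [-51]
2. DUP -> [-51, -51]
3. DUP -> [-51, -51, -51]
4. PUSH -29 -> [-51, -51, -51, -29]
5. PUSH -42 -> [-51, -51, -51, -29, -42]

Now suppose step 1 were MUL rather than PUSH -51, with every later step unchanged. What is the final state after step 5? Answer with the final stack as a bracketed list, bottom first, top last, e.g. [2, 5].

[-29, -42]

(re-executing from step 1 with the substitution; state before step 1: [])
1. MUL -> []
2. DUP -> []
3. DUP -> []
4. PUSH -29 -> [-29]
5. PUSH -42 -> [-29, -42]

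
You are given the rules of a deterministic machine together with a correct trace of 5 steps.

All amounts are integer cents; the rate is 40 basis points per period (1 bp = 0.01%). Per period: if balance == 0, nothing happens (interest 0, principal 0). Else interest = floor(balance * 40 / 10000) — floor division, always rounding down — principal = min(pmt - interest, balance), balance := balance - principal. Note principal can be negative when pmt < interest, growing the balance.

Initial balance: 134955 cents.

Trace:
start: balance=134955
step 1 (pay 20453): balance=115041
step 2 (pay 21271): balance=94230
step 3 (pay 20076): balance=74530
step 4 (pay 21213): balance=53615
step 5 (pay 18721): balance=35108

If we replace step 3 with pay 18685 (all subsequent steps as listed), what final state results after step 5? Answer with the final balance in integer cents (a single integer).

(re-executing from step 3 with the substitution; state before step 3: balance=94230)
step 3 (pay 18685): balance=75921
step 4 (pay 21213): balance=55011
step 5 (pay 18721): balance=36510

36510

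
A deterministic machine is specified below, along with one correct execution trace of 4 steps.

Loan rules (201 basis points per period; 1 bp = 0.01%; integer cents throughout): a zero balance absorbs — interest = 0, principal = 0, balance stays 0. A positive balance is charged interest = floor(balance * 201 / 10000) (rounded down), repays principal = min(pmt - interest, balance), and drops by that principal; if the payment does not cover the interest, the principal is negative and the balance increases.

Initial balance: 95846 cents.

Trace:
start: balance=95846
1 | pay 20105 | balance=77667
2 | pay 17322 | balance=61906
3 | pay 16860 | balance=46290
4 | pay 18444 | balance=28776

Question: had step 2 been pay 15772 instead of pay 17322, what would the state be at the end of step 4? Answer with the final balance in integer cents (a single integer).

30389

(re-executing from step 2 with the substitution; state before step 2: balance=77667)
2 | pay 15772 | balance=63456
3 | pay 16860 | balance=47871
4 | pay 18444 | balance=30389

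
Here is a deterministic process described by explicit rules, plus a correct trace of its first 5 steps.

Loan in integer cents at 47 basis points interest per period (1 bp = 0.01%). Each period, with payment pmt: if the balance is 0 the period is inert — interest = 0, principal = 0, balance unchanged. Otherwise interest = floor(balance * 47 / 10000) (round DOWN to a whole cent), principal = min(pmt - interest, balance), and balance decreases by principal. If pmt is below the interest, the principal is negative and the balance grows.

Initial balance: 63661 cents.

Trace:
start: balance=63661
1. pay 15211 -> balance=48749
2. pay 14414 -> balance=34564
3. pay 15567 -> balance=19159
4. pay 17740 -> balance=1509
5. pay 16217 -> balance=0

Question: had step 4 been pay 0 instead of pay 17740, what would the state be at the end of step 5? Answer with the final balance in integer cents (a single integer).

3122

(re-executing from step 4 with the substitution; state before step 4: balance=19159)
4. pay 0 -> balance=19249
5. pay 16217 -> balance=3122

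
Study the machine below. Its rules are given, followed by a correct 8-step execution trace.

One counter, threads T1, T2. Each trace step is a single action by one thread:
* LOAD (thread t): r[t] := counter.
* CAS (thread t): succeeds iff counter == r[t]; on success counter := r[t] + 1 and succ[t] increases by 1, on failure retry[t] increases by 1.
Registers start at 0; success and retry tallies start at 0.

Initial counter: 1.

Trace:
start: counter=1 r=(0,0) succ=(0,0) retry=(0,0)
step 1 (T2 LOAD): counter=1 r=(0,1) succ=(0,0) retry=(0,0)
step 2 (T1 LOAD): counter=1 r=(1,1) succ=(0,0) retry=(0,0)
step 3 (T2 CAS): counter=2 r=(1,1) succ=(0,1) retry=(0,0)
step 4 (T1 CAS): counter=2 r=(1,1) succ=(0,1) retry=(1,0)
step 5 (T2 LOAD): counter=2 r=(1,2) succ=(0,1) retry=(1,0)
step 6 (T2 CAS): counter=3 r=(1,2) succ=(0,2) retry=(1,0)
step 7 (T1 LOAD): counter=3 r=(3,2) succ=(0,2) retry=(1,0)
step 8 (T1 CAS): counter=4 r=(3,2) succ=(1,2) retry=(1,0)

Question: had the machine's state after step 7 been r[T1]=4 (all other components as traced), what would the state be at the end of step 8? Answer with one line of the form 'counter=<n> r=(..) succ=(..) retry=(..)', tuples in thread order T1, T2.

counter=3 r=(4,2) succ=(0,2) retry=(2,0)

state after step 7 := counter=3 r=(4,2) succ=(0,2) retry=(1,0)
step 8 (T1 CAS): counter=3 r=(4,2) succ=(0,2) retry=(2,0)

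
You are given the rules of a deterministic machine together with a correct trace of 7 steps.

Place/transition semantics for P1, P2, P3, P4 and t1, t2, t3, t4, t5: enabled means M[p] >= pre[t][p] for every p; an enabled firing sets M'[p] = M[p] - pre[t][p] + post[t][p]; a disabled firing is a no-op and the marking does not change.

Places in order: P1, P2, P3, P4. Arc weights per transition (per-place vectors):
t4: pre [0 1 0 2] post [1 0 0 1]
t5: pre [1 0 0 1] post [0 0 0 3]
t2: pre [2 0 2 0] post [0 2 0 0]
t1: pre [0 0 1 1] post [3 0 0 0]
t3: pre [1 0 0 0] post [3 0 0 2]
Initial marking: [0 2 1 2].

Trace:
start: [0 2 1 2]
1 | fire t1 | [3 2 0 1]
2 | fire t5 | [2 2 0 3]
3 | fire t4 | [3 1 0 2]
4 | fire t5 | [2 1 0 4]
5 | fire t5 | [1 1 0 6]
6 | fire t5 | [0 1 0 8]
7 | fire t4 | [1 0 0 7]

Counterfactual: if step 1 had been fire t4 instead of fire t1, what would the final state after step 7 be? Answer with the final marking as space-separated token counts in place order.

(re-executing from step 1 with the substitution; state before step 1: [0 2 1 2])
1 | fire t4 | [1 1 1 1]
2 | fire t5 | [0 1 1 3]
3 | fire t4 | [1 0 1 2]
4 | fire t5 | [0 0 1 4]
5 | fire t5 | [0 0 1 4]
6 | fire t5 | [0 0 1 4]
7 | fire t4 | [0 0 1 4]

0 0 1 4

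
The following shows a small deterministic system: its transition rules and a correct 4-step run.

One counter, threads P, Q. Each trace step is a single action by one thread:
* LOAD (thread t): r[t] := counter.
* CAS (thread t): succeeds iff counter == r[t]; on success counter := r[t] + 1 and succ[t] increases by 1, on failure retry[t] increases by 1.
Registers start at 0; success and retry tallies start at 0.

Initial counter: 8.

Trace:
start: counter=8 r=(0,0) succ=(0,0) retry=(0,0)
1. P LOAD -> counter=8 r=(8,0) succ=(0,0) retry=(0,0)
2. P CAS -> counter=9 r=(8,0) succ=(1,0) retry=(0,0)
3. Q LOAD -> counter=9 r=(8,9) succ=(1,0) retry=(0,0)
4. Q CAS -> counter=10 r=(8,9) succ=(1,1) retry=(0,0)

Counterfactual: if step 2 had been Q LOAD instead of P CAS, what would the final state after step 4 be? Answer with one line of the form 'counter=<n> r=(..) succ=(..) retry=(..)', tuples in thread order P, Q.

counter=9 r=(8,8) succ=(0,1) retry=(0,0)

(re-executing from step 2 with the substitution; state before step 2: counter=8 r=(8,0) succ=(0,0) retry=(0,0))
2. Q LOAD -> counter=8 r=(8,8) succ=(0,0) retry=(0,0)
3. Q LOAD -> counter=8 r=(8,8) succ=(0,0) retry=(0,0)
4. Q CAS -> counter=9 r=(8,8) succ=(0,1) retry=(0,0)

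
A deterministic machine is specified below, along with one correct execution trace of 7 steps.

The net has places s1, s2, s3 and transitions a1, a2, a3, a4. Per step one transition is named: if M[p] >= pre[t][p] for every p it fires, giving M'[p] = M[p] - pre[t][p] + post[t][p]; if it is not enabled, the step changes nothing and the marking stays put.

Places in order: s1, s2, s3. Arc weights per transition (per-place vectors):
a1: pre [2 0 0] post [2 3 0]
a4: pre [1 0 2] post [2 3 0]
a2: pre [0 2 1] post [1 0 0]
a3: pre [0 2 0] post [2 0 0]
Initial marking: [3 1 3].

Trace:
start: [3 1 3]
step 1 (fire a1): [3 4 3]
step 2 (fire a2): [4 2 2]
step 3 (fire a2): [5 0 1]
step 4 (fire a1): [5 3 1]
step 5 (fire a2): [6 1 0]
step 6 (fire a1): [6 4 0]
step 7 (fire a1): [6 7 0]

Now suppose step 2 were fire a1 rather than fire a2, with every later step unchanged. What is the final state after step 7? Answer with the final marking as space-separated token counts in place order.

(re-executing from step 2 with the substitution; state before step 2: [3 4 3])
step 2 (fire a1): [3 7 3]
step 3 (fire a2): [4 5 2]
step 4 (fire a1): [4 8 2]
step 5 (fire a2): [5 6 1]
step 6 (fire a1): [5 9 1]
step 7 (fire a1): [5 12 1]

5 12 1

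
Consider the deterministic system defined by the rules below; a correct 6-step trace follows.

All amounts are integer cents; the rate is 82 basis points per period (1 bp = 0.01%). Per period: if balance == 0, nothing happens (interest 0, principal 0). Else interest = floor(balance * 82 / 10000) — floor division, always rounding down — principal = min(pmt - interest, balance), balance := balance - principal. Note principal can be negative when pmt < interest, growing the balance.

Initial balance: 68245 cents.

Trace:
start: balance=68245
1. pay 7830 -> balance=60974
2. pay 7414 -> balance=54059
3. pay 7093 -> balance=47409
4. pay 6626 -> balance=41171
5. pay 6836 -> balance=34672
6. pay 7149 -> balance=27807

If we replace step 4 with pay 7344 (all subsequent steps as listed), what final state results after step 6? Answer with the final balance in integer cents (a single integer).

(re-executing from step 4 with the substitution; state before step 4: balance=47409)
4. pay 7344 -> balance=40453
5. pay 6836 -> balance=33948
6. pay 7149 -> balance=27077

27077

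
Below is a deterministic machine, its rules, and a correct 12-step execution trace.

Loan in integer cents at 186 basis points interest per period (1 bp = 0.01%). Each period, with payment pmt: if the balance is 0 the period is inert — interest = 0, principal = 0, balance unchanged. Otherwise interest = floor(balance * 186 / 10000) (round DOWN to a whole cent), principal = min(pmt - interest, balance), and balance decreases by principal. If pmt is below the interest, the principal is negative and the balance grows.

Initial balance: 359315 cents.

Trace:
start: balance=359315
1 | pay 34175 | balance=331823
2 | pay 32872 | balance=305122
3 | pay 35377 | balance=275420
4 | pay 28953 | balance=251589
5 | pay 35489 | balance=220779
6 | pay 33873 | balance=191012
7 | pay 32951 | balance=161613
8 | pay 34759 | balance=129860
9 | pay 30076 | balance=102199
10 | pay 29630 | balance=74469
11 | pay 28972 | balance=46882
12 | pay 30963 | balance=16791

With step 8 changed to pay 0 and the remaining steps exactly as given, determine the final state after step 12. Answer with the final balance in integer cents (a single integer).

54208

(re-executing from step 8 with the substitution; state before step 8: balance=161613)
8 | pay 0 | balance=164619
9 | pay 30076 | balance=137604
10 | pay 29630 | balance=110533
11 | pay 28972 | balance=83616
12 | pay 30963 | balance=54208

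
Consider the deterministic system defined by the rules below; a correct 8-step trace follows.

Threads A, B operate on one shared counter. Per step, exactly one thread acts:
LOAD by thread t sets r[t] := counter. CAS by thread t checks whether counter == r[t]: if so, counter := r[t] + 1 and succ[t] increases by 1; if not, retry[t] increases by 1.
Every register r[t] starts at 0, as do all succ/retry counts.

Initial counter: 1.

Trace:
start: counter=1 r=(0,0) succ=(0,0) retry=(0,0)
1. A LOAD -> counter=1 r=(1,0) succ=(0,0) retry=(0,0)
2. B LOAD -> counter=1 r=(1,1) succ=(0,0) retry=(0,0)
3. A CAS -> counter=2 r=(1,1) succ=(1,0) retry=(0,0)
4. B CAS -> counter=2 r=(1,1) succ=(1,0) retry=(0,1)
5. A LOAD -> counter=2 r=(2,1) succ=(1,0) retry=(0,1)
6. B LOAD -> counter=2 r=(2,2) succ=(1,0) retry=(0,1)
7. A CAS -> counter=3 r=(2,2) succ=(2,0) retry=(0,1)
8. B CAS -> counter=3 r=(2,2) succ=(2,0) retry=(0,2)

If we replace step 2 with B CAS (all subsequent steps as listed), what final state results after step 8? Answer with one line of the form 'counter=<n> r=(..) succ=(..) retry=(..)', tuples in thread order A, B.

(re-executing from step 2 with the substitution; state before step 2: counter=1 r=(1,0) succ=(0,0) retry=(0,0))
2. B CAS -> counter=1 r=(1,0) succ=(0,0) retry=(0,1)
3. A CAS -> counter=2 r=(1,0) succ=(1,0) retry=(0,1)
4. B CAS -> counter=2 r=(1,0) succ=(1,0) retry=(0,2)
5. A LOAD -> counter=2 r=(2,0) succ=(1,0) retry=(0,2)
6. B LOAD -> counter=2 r=(2,2) succ=(1,0) retry=(0,2)
7. A CAS -> counter=3 r=(2,2) succ=(2,0) retry=(0,2)
8. B CAS -> counter=3 r=(2,2) succ=(2,0) retry=(0,3)

counter=3 r=(2,2) succ=(2,0) retry=(0,3)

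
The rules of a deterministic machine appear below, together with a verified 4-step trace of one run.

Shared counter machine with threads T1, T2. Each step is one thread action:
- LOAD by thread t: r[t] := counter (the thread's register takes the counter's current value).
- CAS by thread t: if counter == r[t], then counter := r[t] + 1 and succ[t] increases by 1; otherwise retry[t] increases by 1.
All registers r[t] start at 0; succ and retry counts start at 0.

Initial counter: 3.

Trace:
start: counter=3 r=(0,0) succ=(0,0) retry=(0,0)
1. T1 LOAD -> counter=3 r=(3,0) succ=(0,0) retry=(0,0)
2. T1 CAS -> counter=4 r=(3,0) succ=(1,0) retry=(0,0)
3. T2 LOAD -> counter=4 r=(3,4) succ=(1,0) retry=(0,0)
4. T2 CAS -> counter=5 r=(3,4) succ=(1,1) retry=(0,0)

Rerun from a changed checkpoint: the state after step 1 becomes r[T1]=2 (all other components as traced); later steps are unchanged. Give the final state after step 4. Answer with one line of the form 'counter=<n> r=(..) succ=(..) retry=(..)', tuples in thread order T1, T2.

counter=4 r=(2,3) succ=(0,1) retry=(1,0)

state after step 1 := counter=3 r=(2,0) succ=(0,0) retry=(0,0)
2. T1 CAS -> counter=3 r=(2,0) succ=(0,0) retry=(1,0)
3. T2 LOAD -> counter=3 r=(2,3) succ=(0,0) retry=(1,0)
4. T2 CAS -> counter=4 r=(2,3) succ=(0,1) retry=(1,0)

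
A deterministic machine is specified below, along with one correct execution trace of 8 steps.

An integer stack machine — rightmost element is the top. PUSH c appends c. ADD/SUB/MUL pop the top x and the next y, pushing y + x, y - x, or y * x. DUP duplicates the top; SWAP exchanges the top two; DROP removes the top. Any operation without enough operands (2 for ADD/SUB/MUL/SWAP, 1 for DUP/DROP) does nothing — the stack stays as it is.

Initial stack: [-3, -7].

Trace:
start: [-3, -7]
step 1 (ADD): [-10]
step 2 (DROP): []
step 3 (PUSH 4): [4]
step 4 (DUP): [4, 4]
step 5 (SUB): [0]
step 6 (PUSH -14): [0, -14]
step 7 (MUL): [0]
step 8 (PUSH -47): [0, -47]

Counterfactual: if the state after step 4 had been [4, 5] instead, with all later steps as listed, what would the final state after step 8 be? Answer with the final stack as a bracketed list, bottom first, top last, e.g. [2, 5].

state after step 4 := [4, 5]
step 5 (SUB): [-1]
step 6 (PUSH -14): [-1, -14]
step 7 (MUL): [14]
step 8 (PUSH -47): [14, -47]

[14, -47]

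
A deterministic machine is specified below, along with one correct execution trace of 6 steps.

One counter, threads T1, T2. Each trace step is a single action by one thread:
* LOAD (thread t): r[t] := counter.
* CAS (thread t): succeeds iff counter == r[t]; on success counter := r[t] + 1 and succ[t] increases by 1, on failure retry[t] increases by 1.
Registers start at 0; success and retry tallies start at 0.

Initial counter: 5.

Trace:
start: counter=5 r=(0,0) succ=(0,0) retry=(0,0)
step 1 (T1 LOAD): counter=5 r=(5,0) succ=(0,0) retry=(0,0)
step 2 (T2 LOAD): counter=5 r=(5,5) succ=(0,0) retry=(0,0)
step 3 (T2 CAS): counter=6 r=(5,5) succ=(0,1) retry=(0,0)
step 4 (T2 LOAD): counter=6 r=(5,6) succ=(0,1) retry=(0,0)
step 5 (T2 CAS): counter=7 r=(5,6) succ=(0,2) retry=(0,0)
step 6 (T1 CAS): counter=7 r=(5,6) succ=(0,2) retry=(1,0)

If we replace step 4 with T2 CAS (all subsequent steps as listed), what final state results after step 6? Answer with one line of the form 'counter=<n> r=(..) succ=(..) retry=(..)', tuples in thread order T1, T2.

(re-executing from step 4 with the substitution; state before step 4: counter=6 r=(5,5) succ=(0,1) retry=(0,0))
step 4 (T2 CAS): counter=6 r=(5,5) succ=(0,1) retry=(0,1)
step 5 (T2 CAS): counter=6 r=(5,5) succ=(0,1) retry=(0,2)
step 6 (T1 CAS): counter=6 r=(5,5) succ=(0,1) retry=(1,2)

counter=6 r=(5,5) succ=(0,1) retry=(1,2)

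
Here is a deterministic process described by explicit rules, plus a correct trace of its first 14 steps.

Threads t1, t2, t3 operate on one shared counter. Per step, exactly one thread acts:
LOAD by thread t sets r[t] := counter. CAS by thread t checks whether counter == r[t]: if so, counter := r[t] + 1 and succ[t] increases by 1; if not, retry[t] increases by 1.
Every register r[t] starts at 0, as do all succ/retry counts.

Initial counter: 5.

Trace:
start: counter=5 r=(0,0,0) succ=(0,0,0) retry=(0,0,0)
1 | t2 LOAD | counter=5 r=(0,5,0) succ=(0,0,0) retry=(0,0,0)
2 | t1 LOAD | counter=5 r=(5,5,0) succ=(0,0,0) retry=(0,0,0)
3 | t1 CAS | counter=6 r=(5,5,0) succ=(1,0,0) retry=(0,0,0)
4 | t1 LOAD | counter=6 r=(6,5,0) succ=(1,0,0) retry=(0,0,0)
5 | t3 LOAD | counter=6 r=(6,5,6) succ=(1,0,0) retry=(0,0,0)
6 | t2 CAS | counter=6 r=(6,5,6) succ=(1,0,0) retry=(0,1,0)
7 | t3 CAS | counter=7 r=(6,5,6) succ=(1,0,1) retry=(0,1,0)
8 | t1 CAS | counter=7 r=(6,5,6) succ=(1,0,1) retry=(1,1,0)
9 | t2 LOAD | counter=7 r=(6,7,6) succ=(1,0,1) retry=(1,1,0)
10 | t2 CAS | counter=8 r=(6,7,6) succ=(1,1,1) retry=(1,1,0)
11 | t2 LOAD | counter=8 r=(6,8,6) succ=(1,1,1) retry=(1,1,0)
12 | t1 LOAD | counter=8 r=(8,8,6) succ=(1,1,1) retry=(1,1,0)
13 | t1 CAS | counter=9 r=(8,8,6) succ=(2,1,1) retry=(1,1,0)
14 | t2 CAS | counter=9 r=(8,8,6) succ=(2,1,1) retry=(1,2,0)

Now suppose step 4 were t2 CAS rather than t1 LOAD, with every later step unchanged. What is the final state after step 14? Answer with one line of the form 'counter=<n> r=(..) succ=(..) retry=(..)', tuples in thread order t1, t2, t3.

(re-executing from step 4 with the substitution; state before step 4: counter=6 r=(5,5,0) succ=(1,0,0) retry=(0,0,0))
4 | t2 CAS | counter=6 r=(5,5,0) succ=(1,0,0) retry=(0,1,0)
5 | t3 LOAD | counter=6 r=(5,5,6) succ=(1,0,0) retry=(0,1,0)
6 | t2 CAS | counter=6 r=(5,5,6) succ=(1,0,0) retry=(0,2,0)
7 | t3 CAS | counter=7 r=(5,5,6) succ=(1,0,1) retry=(0,2,0)
8 | t1 CAS | counter=7 r=(5,5,6) succ=(1,0,1) retry=(1,2,0)
9 | t2 LOAD | counter=7 r=(5,7,6) succ=(1,0,1) retry=(1,2,0)
10 | t2 CAS | counter=8 r=(5,7,6) succ=(1,1,1) retry=(1,2,0)
11 | t2 LOAD | counter=8 r=(5,8,6) succ=(1,1,1) retry=(1,2,0)
12 | t1 LOAD | counter=8 r=(8,8,6) succ=(1,1,1) retry=(1,2,0)
13 | t1 CAS | counter=9 r=(8,8,6) succ=(2,1,1) retry=(1,2,0)
14 | t2 CAS | counter=9 r=(8,8,6) succ=(2,1,1) retry=(1,3,0)

counter=9 r=(8,8,6) succ=(2,1,1) retry=(1,3,0)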